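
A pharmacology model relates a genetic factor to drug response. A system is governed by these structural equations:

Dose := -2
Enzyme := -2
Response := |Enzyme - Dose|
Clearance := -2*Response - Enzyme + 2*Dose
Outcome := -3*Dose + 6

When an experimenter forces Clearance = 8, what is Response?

Under do(Clearance=8), the mechanism Clearance := -2*Response - Enzyme + 2*Dose is discarded; Clearance is fixed at 8.
Since Response is not a descendant of the intervened variable, it is unaffected.
Response = |Enzyme - Dose|  [with Enzyme=-2, Dose=-2]  = 0

0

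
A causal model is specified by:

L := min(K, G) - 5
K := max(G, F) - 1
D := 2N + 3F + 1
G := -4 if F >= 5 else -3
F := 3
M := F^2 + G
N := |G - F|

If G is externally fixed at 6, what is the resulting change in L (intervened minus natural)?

Under do(G=6), the mechanism G := -4 if F >= 5 else -3 is discarded; G is fixed at 6.
K = max(G, F) - 1  [with G=6, F=3]  = 5
L = min(K, G) - 5  [with K=5, G=6]  = 0
Without intervention: G = -4 if F >= 5 else -3  [with F=3]  = -3; K = max(G, F) - 1  [with G=-3, F=3]  = 2; L = min(K, G) - 5  [with K=2, G=-3]  = -8.
Change = 0 − (-8) = 8.

8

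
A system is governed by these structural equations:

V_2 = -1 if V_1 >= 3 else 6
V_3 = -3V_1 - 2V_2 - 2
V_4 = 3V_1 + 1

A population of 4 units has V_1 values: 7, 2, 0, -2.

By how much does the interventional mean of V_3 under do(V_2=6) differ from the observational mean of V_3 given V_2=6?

-5.25

The intervention sets V_2=6 in all 4 units regardless of V_1. Recomputing V_3 per unit gives -35, -20, -14, -8; average -19.25.
Conditioning on V_2=6 selects the 3 unit(s) with V_1 ∈ {2, 0, -2}. Their V_3 values: -20, -14, -8. Mean = -14.
Difference = -19.25 − (-14) = -5.25.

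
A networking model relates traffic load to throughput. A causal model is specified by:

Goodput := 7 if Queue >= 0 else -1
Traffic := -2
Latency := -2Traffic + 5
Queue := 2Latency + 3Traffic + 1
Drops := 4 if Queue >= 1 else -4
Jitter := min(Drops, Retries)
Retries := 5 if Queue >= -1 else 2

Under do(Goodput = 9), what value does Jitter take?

Intervening sets Goodput = 9 and removes its equation (Goodput := 7 if Queue >= 0 else -1).
Since Jitter is not a descendant of the intervened variable, it is unaffected.
Latency = -2Traffic + 5  [with Traffic=-2]  = 9
Queue = 2Latency + 3Traffic + 1  [with Latency=9, Traffic=-2]  = 13
Drops = 4 if Queue >= 1 else -4  [with Queue=13]  = 4
Retries = 5 if Queue >= -1 else 2  [with Queue=13]  = 5
Jitter = min(Drops, Retries)  [with Drops=4, Retries=5]  = 4

4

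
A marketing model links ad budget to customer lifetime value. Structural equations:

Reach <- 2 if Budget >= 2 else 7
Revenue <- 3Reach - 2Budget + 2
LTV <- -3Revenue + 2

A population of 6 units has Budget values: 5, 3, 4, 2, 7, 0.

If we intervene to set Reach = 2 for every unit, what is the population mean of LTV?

-1

The intervention sets Reach=2 in all 6 units regardless of Budget. Recomputing LTV per unit gives 8, -4, 2, -10, 20, -22; average -1.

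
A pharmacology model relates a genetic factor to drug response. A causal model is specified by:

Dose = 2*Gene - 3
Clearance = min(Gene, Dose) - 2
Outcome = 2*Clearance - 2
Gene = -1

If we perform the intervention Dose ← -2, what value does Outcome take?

-10

Under do(Dose=-2), the mechanism Dose = 2*Gene - 3 is discarded; Dose is fixed at -2.
Clearance = min(Gene, Dose) - 2  [with Gene=-1, Dose=-2]  = -4
Outcome = 2*Clearance - 2  [with Clearance=-4]  = -10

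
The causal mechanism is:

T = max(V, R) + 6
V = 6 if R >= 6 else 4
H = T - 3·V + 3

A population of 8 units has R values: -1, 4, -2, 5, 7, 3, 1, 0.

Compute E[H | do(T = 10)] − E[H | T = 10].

-0.75

Every unit gets T=10 under the intervention. H values become 1, 1, 1, 1, -5, 1, 1, 1; E[H|do(T=10)] = 0.25.
E[H|T=10] averages over only the 6 units with T=10 (R = -1, 4, -2, 3, 1, 0): H = 1, 1, 1, 1, 1, 1, mean 1.
Difference = 0.25 − 1 = -0.75.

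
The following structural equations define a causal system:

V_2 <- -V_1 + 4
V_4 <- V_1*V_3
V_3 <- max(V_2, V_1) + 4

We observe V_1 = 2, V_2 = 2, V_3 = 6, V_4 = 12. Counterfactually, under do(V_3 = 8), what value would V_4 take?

The intervention breaks the incoming arrows to V_3: V_3 <- max(V_2, V_1) + 4 no longer applies, and V_3 = 8.
V_4 = V_1*V_3  [with V_1=2, V_3=8]  = 16

16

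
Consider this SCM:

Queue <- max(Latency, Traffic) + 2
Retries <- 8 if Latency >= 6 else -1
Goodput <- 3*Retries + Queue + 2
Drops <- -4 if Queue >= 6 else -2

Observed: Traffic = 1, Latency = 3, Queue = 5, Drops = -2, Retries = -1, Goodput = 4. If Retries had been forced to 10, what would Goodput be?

The intervention breaks the incoming arrows to Retries: Retries <- 8 if Latency >= 6 else -1 no longer applies, and Retries = 10.
Queue = max(Latency, Traffic) + 2  [with Latency=3, Traffic=1]  = 5
Goodput = 3*Retries + Queue + 2  [with Retries=10, Queue=5]  = 37

37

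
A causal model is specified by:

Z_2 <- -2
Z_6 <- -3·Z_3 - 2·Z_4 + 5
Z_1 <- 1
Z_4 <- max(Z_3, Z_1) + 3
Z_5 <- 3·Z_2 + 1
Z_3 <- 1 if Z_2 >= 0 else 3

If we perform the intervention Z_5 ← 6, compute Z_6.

-16

The intervention breaks the incoming arrows to Z_5: Z_5 <- 3·Z_2 + 1 no longer applies, and Z_5 = 6.
Since Z_6 is not a descendant of the intervened variable, it is unaffected.
Z_3 = 1 if Z_2 >= 0 else 3  [with Z_2=-2]  = 3
Z_4 = max(Z_3, Z_1) + 3  [with Z_3=3, Z_1=1]  = 6
Z_6 = -3·Z_3 - 2·Z_4 + 5  [with Z_3=3, Z_4=6]  = -16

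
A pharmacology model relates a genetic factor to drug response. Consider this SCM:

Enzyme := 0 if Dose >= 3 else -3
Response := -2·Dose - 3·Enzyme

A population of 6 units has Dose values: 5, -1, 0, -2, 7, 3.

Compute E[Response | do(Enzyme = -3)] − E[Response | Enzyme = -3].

Every unit gets Enzyme=-3 under the intervention. Response values become -1, 11, 9, 13, -5, 3; E[Response|do(Enzyme=-3)] = 5.
Conditioning on Enzyme=-3 selects the 3 unit(s) with Dose ∈ {-1, 0, -2}. Their Response values: 11, 9, 13. Mean = 11.
Difference = 5 − 11 = -6.

-6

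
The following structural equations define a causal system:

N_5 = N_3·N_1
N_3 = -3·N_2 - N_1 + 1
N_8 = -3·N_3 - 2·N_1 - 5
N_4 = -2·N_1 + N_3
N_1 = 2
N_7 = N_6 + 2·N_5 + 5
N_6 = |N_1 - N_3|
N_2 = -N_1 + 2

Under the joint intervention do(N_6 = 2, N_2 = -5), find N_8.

-51

The joint intervention fixes N_6 = 2, N_2 = -5, removing each variable's own equation.
N_3 = -3·N_2 - N_1 + 1  [with N_2=-5, N_1=2]  = 14
N_8 = -3·N_3 - 2·N_1 - 5  [with N_3=14, N_1=2]  = -51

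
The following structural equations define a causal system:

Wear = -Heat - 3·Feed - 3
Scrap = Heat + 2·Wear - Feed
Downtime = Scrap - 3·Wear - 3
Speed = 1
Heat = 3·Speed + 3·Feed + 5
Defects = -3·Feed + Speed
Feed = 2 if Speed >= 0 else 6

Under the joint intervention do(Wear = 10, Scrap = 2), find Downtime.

-31

Setting Wear = 10, Scrap = 2 by intervention discards those variables' equations.
Downtime = Scrap - 3·Wear - 3  [with Scrap=2, Wear=10]  = -31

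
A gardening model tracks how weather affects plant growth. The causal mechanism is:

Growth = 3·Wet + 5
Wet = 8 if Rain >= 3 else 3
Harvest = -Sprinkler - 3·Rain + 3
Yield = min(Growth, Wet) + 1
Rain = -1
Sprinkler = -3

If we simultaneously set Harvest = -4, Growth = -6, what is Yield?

-5

Setting Harvest = -4, Growth = -6 by intervention discards those variables' equations.
Wet = 8 if Rain >= 3 else 3  [with Rain=-1]  = 3
Yield = min(Growth, Wet) + 1  [with Growth=-6, Wet=3]  = -5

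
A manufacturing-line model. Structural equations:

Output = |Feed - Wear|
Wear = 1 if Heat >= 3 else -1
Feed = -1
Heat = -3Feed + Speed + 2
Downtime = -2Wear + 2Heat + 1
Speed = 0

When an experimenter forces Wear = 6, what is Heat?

5

Under do(Wear=6), the mechanism Wear = 1 if Heat >= 3 else -1 is discarded; Wear is fixed at 6.
Since Heat is not a descendant of the intervened variable, it is unaffected.
Heat = -3Feed + Speed + 2  [with Feed=-1, Speed=0]  = 5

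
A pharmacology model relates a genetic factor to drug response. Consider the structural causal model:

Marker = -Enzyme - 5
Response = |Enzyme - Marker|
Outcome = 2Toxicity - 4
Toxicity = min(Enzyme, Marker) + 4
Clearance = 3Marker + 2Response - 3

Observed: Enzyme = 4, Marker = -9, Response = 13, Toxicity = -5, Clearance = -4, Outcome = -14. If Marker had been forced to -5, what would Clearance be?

do(Marker=-5) replaces the equation Marker = -Enzyme - 5 with the constant Marker = -5.
Response = |Enzyme - Marker|  [with Enzyme=4, Marker=-5]  = 9
Clearance = 3Marker + 2Response - 3  [with Marker=-5, Response=9]  = 0

0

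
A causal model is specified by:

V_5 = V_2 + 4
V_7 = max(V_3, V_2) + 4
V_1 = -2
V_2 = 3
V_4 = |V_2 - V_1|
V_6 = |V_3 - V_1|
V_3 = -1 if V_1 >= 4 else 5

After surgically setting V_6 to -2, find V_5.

7

do(V_6=-2) replaces the equation V_6 = |V_3 - V_1| with the constant V_6 = -2.
Since V_5 is not a descendant of the intervened variable, it is unaffected.
V_5 = V_2 + 4  [with V_2=3]  = 7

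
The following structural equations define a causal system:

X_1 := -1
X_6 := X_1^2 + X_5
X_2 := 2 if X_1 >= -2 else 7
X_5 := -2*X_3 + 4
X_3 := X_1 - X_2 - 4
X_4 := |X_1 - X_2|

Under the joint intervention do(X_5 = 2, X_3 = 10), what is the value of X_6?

3

The joint intervention fixes X_5 = 2, X_3 = 10, removing each variable's own equation.
X_6 = X_1^2 + X_5  [with X_1=-1, X_5=2]  = 3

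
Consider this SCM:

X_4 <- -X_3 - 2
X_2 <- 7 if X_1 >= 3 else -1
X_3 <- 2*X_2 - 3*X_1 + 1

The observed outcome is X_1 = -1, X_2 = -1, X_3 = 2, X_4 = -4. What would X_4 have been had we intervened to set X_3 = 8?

-10

The intervention breaks the incoming arrows to X_3: X_3 <- 2*X_2 - 3*X_1 + 1 no longer applies, and X_3 = 8.
X_4 = -X_3 - 2  [with X_3=8]  = -10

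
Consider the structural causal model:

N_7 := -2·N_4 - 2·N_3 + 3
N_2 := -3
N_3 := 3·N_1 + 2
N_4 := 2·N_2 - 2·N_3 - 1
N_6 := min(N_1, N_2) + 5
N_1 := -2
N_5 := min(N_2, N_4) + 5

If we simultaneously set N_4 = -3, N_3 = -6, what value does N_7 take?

The joint intervention fixes N_4 = -3, N_3 = -6, removing each variable's own equation.
N_7 = -2·N_4 - 2·N_3 + 3  [with N_4=-3, N_3=-6]  = 21

21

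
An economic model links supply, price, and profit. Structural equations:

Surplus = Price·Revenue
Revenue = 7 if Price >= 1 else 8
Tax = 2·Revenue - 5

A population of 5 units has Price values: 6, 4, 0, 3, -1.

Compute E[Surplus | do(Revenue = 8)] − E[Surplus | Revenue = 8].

The intervention sets Revenue=8 in all 5 units regardless of Price. Recomputing Surplus per unit gives 48, 32, 0, 24, -8; average 19.2.
Observing Revenue=8 restricts to units where Revenue's equation naturally yields 8: Price ∈ {0, -1}. In that subpopulation Surplus = 0, -8, mean -4.
Difference = 19.2 − (-4) = 23.2.

23.2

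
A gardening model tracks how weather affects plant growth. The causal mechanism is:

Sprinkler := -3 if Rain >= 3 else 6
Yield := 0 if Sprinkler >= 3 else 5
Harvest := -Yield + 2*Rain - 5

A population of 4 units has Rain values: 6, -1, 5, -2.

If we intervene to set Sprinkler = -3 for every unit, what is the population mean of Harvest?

do(Sprinkler=-3) breaks Sprinkler's dependence on Rain. With Sprinkler=-3 fixed, Harvest across the units is 2, -12, 0, -14, mean -6.

-6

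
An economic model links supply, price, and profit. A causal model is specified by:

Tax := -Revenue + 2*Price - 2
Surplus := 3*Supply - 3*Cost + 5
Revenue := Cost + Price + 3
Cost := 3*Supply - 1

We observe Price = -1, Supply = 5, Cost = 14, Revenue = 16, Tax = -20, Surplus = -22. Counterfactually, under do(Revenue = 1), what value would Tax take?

Intervening sets Revenue = 1 and removes its equation (Revenue := Cost + Price + 3).
Tax = -Revenue + 2*Price - 2  [with Revenue=1, Price=-1]  = -5

-5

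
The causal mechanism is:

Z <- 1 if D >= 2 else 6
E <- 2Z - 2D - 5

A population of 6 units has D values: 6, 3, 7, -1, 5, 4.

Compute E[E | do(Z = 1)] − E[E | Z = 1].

2

Under do(Z=1), Z's equation is replaced by Z=1 for every unit. Per-unit E: -15, -9, -17, -1, -13, -11. Mean = -11.
Conditioning on Z=1 selects the 5 unit(s) with D ∈ {6, 3, 7, 5, 4}. Their E values: -15, -9, -17, -13, -11. Mean = -13.
Difference = -11 − (-13) = 2.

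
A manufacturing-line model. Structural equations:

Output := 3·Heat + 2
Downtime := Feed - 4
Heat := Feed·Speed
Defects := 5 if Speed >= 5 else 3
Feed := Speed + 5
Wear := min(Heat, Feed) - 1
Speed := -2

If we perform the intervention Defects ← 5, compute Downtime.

Under do(Defects=5), the mechanism Defects := 5 if Speed >= 5 else 3 is discarded; Defects is fixed at 5.
Since Downtime is not a descendant of the intervened variable, it is unaffected.
Feed = Speed + 5  [with Speed=-2]  = 3
Downtime = Feed - 4  [with Feed=3]  = -1

-1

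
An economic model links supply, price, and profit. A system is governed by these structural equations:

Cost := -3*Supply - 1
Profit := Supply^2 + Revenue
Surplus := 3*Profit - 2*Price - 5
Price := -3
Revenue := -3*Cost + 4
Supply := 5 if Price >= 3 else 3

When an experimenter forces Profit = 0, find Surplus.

The intervention breaks the incoming arrows to Profit: Profit := Supply^2 + Revenue no longer applies, and Profit = 0.
Surplus = 3*Profit - 2*Price - 5  [with Profit=0, Price=-3]  = 1

1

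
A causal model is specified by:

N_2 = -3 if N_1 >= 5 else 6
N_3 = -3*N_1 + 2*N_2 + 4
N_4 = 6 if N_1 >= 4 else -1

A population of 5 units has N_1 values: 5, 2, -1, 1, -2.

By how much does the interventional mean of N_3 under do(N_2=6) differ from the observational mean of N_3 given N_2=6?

-3

do(N_2=6) breaks N_2's dependence on N_1. With N_2=6 fixed, N_3 across the units is 1, 10, 19, 13, 22, mean 13.
E[N_3|N_2=6] averages over only the 4 units with N_2=6 (N_1 = 2, -1, 1, -2): N_3 = 10, 19, 13, 22, mean 16.
Difference = 13 − 16 = -3.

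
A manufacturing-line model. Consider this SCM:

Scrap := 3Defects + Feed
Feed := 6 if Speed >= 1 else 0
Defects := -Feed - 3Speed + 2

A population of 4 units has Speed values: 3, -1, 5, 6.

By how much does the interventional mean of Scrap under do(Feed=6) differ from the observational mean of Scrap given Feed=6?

do(Feed=6) breaks Feed's dependence on Speed. With Feed=6 fixed, Scrap across the units is -33, 3, -51, -60, mean -35.25.
Observing Feed=6 restricts to units where Feed's equation naturally yields 6: Speed ∈ {3, 5, 6}. In that subpopulation Scrap = -33, -51, -60, mean -48.
Difference = -35.25 − (-48) = 12.75.

12.75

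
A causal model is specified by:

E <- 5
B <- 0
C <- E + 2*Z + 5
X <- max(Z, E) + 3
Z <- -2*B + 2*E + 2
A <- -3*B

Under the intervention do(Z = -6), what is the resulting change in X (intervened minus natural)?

-7

do(Z=-6) replaces the equation Z <- -2*B + 2*E + 2 with the constant Z = -6.
X = max(Z, E) + 3  [with Z=-6, E=5]  = 8
Without intervention: Z = -2*B + 2*E + 2  [with B=0, E=5]  = 12; X = max(Z, E) + 3  [with Z=12, E=5]  = 15.
Change = 8 − 15 = -7.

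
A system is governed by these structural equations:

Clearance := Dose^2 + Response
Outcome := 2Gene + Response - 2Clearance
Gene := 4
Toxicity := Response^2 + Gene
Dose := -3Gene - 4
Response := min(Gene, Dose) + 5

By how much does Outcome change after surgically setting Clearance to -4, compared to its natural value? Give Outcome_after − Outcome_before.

498

The intervention breaks the incoming arrows to Clearance: Clearance := Dose^2 + Response no longer applies, and Clearance = -4.
Dose = -3Gene - 4  [with Gene=4]  = -16
Response = min(Gene, Dose) + 5  [with Gene=4, Dose=-16]  = -11
Outcome = 2Gene + Response - 2Clearance  [with Gene=4, Response=-11, Clearance=-4]  = 5
Without intervention: Dose = -3Gene - 4  [with Gene=4]  = -16; Response = min(Gene, Dose) + 5  [with Gene=4, Dose=-16]  = -11; Clearance = Dose^2 + Response  [with Dose=-16, Response=-11]  = 245; Outcome = 2Gene + Response - 2Clearance  [with Gene=4, Response=-11, Clearance=245]  = -493.
Change = 5 − (-493) = 498.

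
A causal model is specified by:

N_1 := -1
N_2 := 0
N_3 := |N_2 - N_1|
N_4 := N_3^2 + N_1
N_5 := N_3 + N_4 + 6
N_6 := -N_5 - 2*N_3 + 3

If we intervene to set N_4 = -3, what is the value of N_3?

1

Under do(N_4=-3), the mechanism N_4 := N_3^2 + N_1 is discarded; N_4 is fixed at -3.
Since N_3 is not a descendant of the intervened variable, it is unaffected.
N_3 = |N_2 - N_1|  [with N_2=0, N_1=-1]  = 1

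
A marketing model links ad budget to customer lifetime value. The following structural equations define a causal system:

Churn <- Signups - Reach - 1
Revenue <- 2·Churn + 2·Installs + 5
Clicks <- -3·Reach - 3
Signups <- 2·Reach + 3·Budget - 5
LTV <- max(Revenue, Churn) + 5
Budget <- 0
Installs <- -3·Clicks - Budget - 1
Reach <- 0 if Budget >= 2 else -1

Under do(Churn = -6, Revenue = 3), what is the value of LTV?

The joint intervention fixes Churn = -6, Revenue = 3, removing each variable's own equation.
LTV = max(Revenue, Churn) + 5  [with Revenue=3, Churn=-6]  = 8

8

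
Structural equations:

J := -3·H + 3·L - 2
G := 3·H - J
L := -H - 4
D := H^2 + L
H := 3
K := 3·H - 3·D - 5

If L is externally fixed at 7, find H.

3

Under do(L=7), the mechanism L := -H - 4 is discarded; L is fixed at 7.
H is not downstream of the intervention, so its value is determined by the original equations.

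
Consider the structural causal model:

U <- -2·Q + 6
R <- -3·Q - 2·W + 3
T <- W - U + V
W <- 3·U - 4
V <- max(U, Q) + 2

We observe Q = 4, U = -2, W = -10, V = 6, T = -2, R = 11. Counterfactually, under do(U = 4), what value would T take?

do(U=4) replaces the equation U <- -2·Q + 6 with the constant U = 4.
W = 3·U - 4  [with U=4]  = 8
V = max(U, Q) + 2  [with U=4, Q=4]  = 6
T = W - U + V  [with W=8, U=4, V=6]  = 10

10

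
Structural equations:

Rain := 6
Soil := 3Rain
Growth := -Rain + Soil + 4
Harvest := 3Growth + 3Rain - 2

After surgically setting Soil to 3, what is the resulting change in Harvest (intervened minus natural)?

Under do(Soil=3), the mechanism Soil := 3Rain is discarded; Soil is fixed at 3.
Growth = -Rain + Soil + 4  [with Rain=6, Soil=3]  = 1
Harvest = 3Growth + 3Rain - 2  [with Growth=1, Rain=6]  = 19
Without intervention: Soil = 3Rain  [with Rain=6]  = 18; Growth = -Rain + Soil + 4  [with Rain=6, Soil=18]  = 16; Harvest = 3Growth + 3Rain - 2  [with Growth=16, Rain=6]  = 64.
Change = 19 − 64 = -45.

-45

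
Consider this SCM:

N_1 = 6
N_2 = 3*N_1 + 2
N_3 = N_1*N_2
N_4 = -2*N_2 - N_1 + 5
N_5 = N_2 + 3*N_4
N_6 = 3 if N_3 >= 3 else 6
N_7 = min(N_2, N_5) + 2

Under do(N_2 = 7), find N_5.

-38

do(N_2=7) replaces the equation N_2 = 3*N_1 + 2 with the constant N_2 = 7.
N_4 = -2*N_2 - N_1 + 5  [with N_2=7, N_1=6]  = -15
N_5 = N_2 + 3*N_4  [with N_2=7, N_4=-15]  = -38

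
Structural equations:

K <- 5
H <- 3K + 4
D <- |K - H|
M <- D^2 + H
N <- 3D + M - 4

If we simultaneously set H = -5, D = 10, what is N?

Under do(H = -5, D = 10), each intervened variable's structural equation is replaced by its fixed value.
M = D^2 + H  [with D=10, H=-5]  = 95
N = 3D + M - 4  [with D=10, M=95]  = 121

121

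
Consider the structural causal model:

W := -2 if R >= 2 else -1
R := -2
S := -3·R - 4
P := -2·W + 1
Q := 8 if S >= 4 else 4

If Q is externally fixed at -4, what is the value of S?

Under do(Q=-4), the mechanism Q := 8 if S >= 4 else 4 is discarded; Q is fixed at -4.
Since S is not a descendant of the intervened variable, it is unaffected.
S = -3·R - 4  [with R=-2]  = 2

2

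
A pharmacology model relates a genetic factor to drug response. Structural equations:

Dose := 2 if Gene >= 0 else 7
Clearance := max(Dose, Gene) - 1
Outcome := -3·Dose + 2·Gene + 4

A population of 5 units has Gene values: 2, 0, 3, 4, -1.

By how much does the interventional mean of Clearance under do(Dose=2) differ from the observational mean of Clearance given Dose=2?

Every unit gets Dose=2 under the intervention. Clearance values become 1, 1, 2, 3, 1; E[Clearance|do(Dose=2)] = 1.6.
E[Clearance|Dose=2] averages over only the 4 units with Dose=2 (Gene = 2, 0, 3, 4): Clearance = 1, 1, 2, 3, mean 1.75.
Difference = 1.6 − 1.75 = -0.15.

-0.15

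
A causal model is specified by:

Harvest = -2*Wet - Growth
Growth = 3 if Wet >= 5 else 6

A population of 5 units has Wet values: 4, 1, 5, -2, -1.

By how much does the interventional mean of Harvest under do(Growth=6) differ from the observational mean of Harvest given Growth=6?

-1.8

Under do(Growth=6), Growth's equation is replaced by Growth=6 for every unit. Per-unit Harvest: -14, -8, -16, -2, -4. Mean = -8.8.
Conditioning on Growth=6 selects the 4 unit(s) with Wet ∈ {4, 1, -2, -1}. Their Harvest values: -14, -8, -2, -4. Mean = -7.
Difference = -8.8 − (-7) = -1.8.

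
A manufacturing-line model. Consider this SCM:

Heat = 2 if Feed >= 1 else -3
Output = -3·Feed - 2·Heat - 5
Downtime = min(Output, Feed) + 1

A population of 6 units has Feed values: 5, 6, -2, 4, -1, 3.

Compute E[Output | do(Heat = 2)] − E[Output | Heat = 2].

6

do(Heat=2) breaks Heat's dependence on Feed. With Heat=2 fixed, Output across the units is -24, -27, -3, -21, -6, -18, mean -16.5.
Conditioning on Heat=2 selects the 4 unit(s) with Feed ∈ {5, 6, 4, 3}. Their Output values: -24, -27, -21, -18. Mean = -22.5.
Difference = -16.5 − (-22.5) = 6.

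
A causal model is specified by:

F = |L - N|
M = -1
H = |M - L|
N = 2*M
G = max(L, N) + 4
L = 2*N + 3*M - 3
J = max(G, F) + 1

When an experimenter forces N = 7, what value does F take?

1

do(N=7) replaces the equation N = 2*M with the constant N = 7.
L = 2*N + 3*M - 3  [with N=7, M=-1]  = 8
F = |L - N|  [with L=8, N=7]  = 1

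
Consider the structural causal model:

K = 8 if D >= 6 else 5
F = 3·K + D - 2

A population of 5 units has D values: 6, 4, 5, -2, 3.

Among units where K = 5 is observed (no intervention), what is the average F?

15.5

E[F|K=5] averages over only the 4 units with K=5 (D = 4, 5, -2, 3): F = 17, 18, 11, 16, mean 15.5.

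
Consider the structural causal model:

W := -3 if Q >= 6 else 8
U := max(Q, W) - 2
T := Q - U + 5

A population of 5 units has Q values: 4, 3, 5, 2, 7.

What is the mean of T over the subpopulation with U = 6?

2.5

Conditioning on U=6 selects the 4 unit(s) with Q ∈ {4, 3, 5, 2}. Their T values: 3, 2, 4, 1. Mean = 2.5.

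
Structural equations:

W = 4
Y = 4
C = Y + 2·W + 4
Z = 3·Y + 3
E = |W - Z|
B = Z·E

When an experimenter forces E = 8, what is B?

The intervention breaks the incoming arrows to E: E = |W - Z| no longer applies, and E = 8.
Z = 3·Y + 3  [with Y=4]  = 15
B = Z·E  [with Z=15, E=8]  = 120

120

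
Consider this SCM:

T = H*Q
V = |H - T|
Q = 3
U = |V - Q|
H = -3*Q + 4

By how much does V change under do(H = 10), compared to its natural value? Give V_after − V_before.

Under do(H=10), the mechanism H = -3*Q + 4 is discarded; H is fixed at 10.
T = H*Q  [with H=10, Q=3]  = 30
V = |H - T|  [with H=10, T=30]  = 20
Without intervention: H = -3*Q + 4  [with Q=3]  = -5; T = H*Q  [with H=-5, Q=3]  = -15; V = |H - T|  [with H=-5, T=-15]  = 10.
Change = 20 − 10 = 10.

10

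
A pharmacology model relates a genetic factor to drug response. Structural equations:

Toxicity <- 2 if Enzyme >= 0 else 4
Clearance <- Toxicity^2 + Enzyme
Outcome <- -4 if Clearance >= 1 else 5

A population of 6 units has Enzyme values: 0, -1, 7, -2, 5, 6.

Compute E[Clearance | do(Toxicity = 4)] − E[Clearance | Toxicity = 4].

The intervention sets Toxicity=4 in all 6 units regardless of Enzyme. Recomputing Clearance per unit gives 16, 15, 23, 14, 21, 22; average 18.5.
Observing Toxicity=4 restricts to units where Toxicity's equation naturally yields 4: Enzyme ∈ {-1, -2}. In that subpopulation Clearance = 15, 14, mean 14.5.
Difference = 18.5 − 14.5 = 4.

4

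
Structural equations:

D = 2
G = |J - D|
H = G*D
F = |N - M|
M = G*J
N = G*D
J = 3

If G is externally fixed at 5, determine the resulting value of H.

The intervention breaks the incoming arrows to G: G = |J - D| no longer applies, and G = 5.
H = G*D  [with G=5, D=2]  = 10

10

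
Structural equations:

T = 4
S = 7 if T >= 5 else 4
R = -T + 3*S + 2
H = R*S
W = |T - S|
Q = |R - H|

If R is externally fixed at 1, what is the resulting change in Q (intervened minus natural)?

-27

The intervention breaks the incoming arrows to R: R = -T + 3*S + 2 no longer applies, and R = 1.
S = 7 if T >= 5 else 4  [with T=4]  = 4
H = R*S  [with R=1, S=4]  = 4
Q = |R - H|  [with R=1, H=4]  = 3
Without intervention: S = 7 if T >= 5 else 4  [with T=4]  = 4; R = -T + 3*S + 2  [with T=4, S=4]  = 10; H = R*S  [with R=10, S=4]  = 40; Q = |R - H|  [with R=10, H=40]  = 30.
Change = 3 − 30 = -27.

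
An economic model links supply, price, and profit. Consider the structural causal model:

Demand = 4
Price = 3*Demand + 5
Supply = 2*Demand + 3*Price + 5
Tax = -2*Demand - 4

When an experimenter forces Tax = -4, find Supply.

64

Under do(Tax=-4), the mechanism Tax = -2*Demand - 4 is discarded; Tax is fixed at -4.
Since Supply is not a descendant of the intervened variable, it is unaffected.
Price = 3*Demand + 5  [with Demand=4]  = 17
Supply = 2*Demand + 3*Price + 5  [with Demand=4, Price=17]  = 64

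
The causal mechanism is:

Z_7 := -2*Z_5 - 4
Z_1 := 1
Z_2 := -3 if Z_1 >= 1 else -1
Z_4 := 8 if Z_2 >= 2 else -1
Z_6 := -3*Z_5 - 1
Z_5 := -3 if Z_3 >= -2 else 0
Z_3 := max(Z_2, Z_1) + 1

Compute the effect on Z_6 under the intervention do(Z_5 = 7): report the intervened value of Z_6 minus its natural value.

-30

The intervention breaks the incoming arrows to Z_5: Z_5 := -3 if Z_3 >= -2 else 0 no longer applies, and Z_5 = 7.
Z_6 = -3*Z_5 - 1  [with Z_5=7]  = -22
Without intervention: Z_2 = -3 if Z_1 >= 1 else -1  [with Z_1=1]  = -3; Z_3 = max(Z_2, Z_1) + 1  [with Z_2=-3, Z_1=1]  = 2; Z_5 = -3 if Z_3 >= -2 else 0  [with Z_3=2]  = -3; Z_6 = -3*Z_5 - 1  [with Z_5=-3]  = 8.
Change = -22 − 8 = -30.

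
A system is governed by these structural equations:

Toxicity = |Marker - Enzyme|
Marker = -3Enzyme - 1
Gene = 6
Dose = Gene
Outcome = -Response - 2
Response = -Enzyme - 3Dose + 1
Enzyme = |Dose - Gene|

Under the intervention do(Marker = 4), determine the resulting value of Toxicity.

4

Under do(Marker=4), the mechanism Marker = -3Enzyme - 1 is discarded; Marker is fixed at 4.
Dose = Gene  [with Gene=6]  = 6
Enzyme = |Dose - Gene|  [with Dose=6, Gene=6]  = 0
Toxicity = |Marker - Enzyme|  [with Marker=4, Enzyme=0]  = 4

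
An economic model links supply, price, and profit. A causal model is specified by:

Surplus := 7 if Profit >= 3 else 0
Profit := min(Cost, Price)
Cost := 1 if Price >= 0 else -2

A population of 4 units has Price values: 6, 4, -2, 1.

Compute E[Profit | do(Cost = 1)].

0.25

The intervention sets Cost=1 in all 4 units regardless of Price. Recomputing Profit per unit gives 1, 1, -2, 1; average 0.25.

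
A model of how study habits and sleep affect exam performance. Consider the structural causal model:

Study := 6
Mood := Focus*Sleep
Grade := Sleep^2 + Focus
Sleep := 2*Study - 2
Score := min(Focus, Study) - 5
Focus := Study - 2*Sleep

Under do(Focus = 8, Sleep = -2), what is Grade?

12

Setting Focus = 8, Sleep = -2 by intervention discards those variables' equations.
Grade = Sleep^2 + Focus  [with Sleep=-2, Focus=8]  = 12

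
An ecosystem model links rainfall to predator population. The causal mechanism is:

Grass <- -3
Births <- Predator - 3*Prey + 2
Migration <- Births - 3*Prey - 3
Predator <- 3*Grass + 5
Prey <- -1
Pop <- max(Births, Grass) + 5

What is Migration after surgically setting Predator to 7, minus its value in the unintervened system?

11

do(Predator=7) replaces the equation Predator <- 3*Grass + 5 with the constant Predator = 7.
Births = Predator - 3*Prey + 2  [with Predator=7, Prey=-1]  = 12
Migration = Births - 3*Prey - 3  [with Births=12, Prey=-1]  = 12
Without intervention: Predator = 3*Grass + 5  [with Grass=-3]  = -4; Births = Predator - 3*Prey + 2  [with Predator=-4, Prey=-1]  = 1; Migration = Births - 3*Prey - 3  [with Births=1, Prey=-1]  = 1.
Change = 12 − 1 = 11.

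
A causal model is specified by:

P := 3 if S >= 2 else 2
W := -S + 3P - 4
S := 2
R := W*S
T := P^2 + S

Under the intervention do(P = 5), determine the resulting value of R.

18

Under do(P=5), the mechanism P := 3 if S >= 2 else 2 is discarded; P is fixed at 5.
W = -S + 3P - 4  [with S=2, P=5]  = 9
R = W*S  [with W=9, S=2]  = 18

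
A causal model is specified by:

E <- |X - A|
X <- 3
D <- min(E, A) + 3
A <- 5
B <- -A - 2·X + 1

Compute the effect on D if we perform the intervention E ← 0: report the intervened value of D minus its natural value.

-2

do(E=0) replaces the equation E <- |X - A| with the constant E = 0.
D = min(E, A) + 3  [with E=0, A=5]  = 3
Without intervention: E = |X - A|  [with X=3, A=5]  = 2; D = min(E, A) + 3  [with E=2, A=5]  = 5.
Change = 3 − 5 = -2.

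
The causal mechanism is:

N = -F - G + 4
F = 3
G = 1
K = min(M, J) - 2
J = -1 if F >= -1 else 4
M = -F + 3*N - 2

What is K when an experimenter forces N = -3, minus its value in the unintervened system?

The intervention breaks the incoming arrows to N: N = -F - G + 4 no longer applies, and N = -3.
M = -F + 3*N - 2  [with F=3, N=-3]  = -14
J = -1 if F >= -1 else 4  [with F=3]  = -1
K = min(M, J) - 2  [with M=-14, J=-1]  = -16
Without intervention: N = -F - G + 4  [with F=3, G=1]  = 0; M = -F + 3*N - 2  [with F=3, N=0]  = -5; J = -1 if F >= -1 else 4  [with F=3]  = -1; K = min(M, J) - 2  [with M=-5, J=-1]  = -7.
Change = -16 − (-7) = -9.

-9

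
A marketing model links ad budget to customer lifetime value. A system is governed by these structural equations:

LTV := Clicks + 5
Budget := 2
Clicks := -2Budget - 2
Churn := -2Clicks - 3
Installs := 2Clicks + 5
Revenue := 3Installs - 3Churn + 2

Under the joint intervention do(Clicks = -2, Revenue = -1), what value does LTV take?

Setting Clicks = -2, Revenue = -1 by intervention discards those variables' equations.
LTV = Clicks + 5  [with Clicks=-2]  = 3

3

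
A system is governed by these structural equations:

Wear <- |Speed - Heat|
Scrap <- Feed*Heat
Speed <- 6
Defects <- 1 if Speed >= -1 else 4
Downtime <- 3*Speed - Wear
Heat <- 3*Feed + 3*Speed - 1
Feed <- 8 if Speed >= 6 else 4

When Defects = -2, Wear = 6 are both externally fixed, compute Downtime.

Setting Defects = -2, Wear = 6 by intervention discards those variables' equations.
Downtime = 3*Speed - Wear  [with Speed=6, Wear=6]  = 12

12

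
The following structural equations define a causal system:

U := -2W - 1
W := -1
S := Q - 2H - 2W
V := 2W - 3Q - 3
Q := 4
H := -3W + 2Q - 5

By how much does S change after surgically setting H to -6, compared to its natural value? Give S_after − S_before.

Under do(H=-6), the mechanism H := -3W + 2Q - 5 is discarded; H is fixed at -6.
S = Q - 2H - 2W  [with Q=4, H=-6, W=-1]  = 18
Without intervention: H = -3W + 2Q - 5  [with W=-1, Q=4]  = 6; S = Q - 2H - 2W  [with Q=4, H=6, W=-1]  = -6.
Change = 18 − (-6) = 24.

24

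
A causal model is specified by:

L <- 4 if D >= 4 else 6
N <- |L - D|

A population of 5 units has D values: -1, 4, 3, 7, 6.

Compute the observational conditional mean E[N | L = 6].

5

Observing L=6 restricts to units where L's equation naturally yields 6: D ∈ {-1, 3}. In that subpopulation N = 7, 3, mean 5.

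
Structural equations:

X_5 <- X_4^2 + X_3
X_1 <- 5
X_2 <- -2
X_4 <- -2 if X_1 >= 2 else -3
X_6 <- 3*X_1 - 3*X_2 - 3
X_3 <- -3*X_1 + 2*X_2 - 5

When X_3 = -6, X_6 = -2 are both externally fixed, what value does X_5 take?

-2

The joint intervention fixes X_3 = -6, X_6 = -2, removing each variable's own equation.
X_4 = -2 if X_1 >= 2 else -3  [with X_1=5]  = -2
X_5 = X_4^2 + X_3  [with X_4=-2, X_3=-6]  = -2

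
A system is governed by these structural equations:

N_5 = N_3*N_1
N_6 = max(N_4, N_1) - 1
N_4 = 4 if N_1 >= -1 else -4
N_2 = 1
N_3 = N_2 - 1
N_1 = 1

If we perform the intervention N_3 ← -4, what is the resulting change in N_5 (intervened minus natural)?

do(N_3=-4) replaces the equation N_3 = N_2 - 1 with the constant N_3 = -4.
N_5 = N_3*N_1  [with N_3=-4, N_1=1]  = -4
Without intervention: N_3 = N_2 - 1  [with N_2=1]  = 0; N_5 = N_3*N_1  [with N_3=0, N_1=1]  = 0.
Change = -4 − 0 = -4.

-4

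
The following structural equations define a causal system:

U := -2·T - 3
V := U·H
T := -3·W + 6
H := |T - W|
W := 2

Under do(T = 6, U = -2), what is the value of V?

-8

Setting T = 6, U = -2 by intervention discards those variables' equations.
H = |T - W|  [with T=6, W=2]  = 4
V = U·H  [with U=-2, H=4]  = -8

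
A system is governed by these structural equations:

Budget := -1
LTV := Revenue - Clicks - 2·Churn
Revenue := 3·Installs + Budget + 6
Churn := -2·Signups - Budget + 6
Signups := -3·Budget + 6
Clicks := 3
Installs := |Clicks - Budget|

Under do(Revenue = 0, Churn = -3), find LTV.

Setting Revenue = 0, Churn = -3 by intervention discards those variables' equations.
LTV = Revenue - Clicks - 2·Churn  [with Revenue=0, Clicks=3, Churn=-3]  = 3

3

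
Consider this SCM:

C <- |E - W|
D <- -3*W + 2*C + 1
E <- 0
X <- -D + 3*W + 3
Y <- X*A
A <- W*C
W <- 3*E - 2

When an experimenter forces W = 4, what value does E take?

Under do(W=4), the mechanism W <- 3*E - 2 is discarded; W is fixed at 4.
E is not downstream of the intervention, so its value is determined by the original equations.

0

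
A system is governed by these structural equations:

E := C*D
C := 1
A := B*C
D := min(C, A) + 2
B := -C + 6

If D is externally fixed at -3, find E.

Intervening sets D = -3 and removes its equation (D := min(C, A) + 2).
E = C*D  [with C=1, D=-3]  = -3

-3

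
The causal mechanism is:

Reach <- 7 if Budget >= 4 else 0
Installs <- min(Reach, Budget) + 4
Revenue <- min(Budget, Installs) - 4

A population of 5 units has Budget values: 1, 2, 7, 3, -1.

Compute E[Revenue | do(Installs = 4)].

The intervention sets Installs=4 in all 5 units regardless of Budget. Recomputing Revenue per unit gives -3, -2, 0, -1, -5; average -2.2.

-2.2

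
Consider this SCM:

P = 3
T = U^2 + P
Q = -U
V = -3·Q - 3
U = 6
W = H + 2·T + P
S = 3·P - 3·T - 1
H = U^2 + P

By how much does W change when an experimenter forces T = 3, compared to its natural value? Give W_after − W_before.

-72

Intervening sets T = 3 and removes its equation (T = U^2 + P).
H = U^2 + P  [with U=6, P=3]  = 39
W = H + 2·T + P  [with H=39, T=3, P=3]  = 48
Without intervention: H = U^2 + P  [with U=6, P=3]  = 39; T = U^2 + P  [with U=6, P=3]  = 39; W = H + 2·T + P  [with H=39, T=39, P=3]  = 120.
Change = 48 − 120 = -72.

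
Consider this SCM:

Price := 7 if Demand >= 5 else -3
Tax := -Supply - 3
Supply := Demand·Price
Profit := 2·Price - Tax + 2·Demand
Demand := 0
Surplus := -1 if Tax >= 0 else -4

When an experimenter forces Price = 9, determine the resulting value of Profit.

21

do(Price=9) replaces the equation Price := 7 if Demand >= 5 else -3 with the constant Price = 9.
Supply = Demand·Price  [with Demand=0, Price=9]  = 0
Tax = -Supply - 3  [with Supply=0]  = -3
Profit = 2·Price - Tax + 2·Demand  [with Price=9, Tax=-3, Demand=0]  = 21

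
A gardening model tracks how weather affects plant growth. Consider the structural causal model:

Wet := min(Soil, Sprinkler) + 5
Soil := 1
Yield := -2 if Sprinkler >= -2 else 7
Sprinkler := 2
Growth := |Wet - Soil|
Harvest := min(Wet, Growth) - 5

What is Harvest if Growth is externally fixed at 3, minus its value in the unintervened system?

Under do(Growth=3), the mechanism Growth := |Wet - Soil| is discarded; Growth is fixed at 3.
Wet = min(Soil, Sprinkler) + 5  [with Soil=1, Sprinkler=2]  = 6
Harvest = min(Wet, Growth) - 5  [with Wet=6, Growth=3]  = -2
Without intervention: Wet = min(Soil, Sprinkler) + 5  [with Soil=1, Sprinkler=2]  = 6; Growth = |Wet - Soil|  [with Wet=6, Soil=1]  = 5; Harvest = min(Wet, Growth) - 5  [with Wet=6, Growth=5]  = 0.
Change = -2 − 0 = -2.

-2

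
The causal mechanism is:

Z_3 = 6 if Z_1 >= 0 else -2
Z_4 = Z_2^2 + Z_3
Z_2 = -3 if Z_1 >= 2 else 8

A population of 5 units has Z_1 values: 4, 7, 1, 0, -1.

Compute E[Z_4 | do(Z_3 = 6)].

The intervention sets Z_3=6 in all 5 units regardless of Z_1. Recomputing Z_4 per unit gives 15, 15, 70, 70, 70; average 48.

48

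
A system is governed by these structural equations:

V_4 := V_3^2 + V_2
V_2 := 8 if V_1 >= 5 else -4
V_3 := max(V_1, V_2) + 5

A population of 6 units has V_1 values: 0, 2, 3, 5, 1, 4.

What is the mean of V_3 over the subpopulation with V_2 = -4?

E[V_3|V_2=-4] averages over only the 5 units with V_2=-4 (V_1 = 0, 2, 3, 1, 4): V_3 = 5, 7, 8, 6, 9, mean 7.

7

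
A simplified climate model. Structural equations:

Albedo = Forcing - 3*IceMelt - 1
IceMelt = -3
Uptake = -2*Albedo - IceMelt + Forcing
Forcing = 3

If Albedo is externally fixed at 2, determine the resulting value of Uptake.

2

The intervention breaks the incoming arrows to Albedo: Albedo = Forcing - 3*IceMelt - 1 no longer applies, and Albedo = 2.
Uptake = -2*Albedo - IceMelt + Forcing  [with Albedo=2, IceMelt=-3, Forcing=3]  = 2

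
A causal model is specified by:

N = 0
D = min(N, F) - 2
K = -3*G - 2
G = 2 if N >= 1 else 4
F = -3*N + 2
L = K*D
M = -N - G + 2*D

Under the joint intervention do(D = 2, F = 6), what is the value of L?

Setting D = 2, F = 6 by intervention discards those variables' equations.
G = 2 if N >= 1 else 4  [with N=0]  = 4
K = -3*G - 2  [with G=4]  = -14
L = K*D  [with K=-14, D=2]  = -28

-28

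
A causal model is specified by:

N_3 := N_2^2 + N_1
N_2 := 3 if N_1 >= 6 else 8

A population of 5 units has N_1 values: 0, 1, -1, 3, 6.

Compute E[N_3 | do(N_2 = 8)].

do(N_2=8) breaks N_2's dependence on N_1. With N_2=8 fixed, N_3 across the units is 64, 65, 63, 67, 70, mean 65.8.

65.8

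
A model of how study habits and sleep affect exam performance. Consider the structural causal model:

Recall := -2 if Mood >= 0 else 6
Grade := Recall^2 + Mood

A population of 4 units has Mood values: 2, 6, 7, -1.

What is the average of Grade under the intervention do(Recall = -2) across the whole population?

do(Recall=-2) breaks Recall's dependence on Mood. With Recall=-2 fixed, Grade across the units is 6, 10, 11, 3, mean 7.5.

7.5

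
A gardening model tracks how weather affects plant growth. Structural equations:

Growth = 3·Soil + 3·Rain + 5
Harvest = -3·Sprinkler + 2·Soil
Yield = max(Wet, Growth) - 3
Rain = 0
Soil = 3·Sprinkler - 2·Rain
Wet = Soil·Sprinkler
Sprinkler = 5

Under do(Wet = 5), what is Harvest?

15

The intervention breaks the incoming arrows to Wet: Wet = Soil·Sprinkler no longer applies, and Wet = 5.
No directed path runs from Wet to Harvest, so Harvest keeps its natural value.
Soil = 3·Sprinkler - 2·Rain  [with Sprinkler=5, Rain=0]  = 15
Harvest = -3·Sprinkler + 2·Soil  [with Sprinkler=5, Soil=15]  = 15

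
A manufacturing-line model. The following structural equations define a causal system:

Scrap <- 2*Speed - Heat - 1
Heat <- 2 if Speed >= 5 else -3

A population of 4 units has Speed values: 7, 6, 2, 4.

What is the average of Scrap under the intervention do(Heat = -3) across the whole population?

11.5

Under do(Heat=-3), Heat's equation is replaced by Heat=-3 for every unit. Per-unit Scrap: 16, 14, 6, 10. Mean = 11.5.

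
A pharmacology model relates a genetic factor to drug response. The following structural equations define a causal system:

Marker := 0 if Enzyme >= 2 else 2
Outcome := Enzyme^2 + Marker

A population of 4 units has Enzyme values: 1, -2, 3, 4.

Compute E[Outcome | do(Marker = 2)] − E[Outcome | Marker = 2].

Under do(Marker=2), Marker's equation is replaced by Marker=2 for every unit. Per-unit Outcome: 3, 6, 11, 18. Mean = 9.5.
Observing Marker=2 restricts to units where Marker's equation naturally yields 2: Enzyme ∈ {1, -2}. In that subpopulation Outcome = 3, 6, mean 4.5.
Difference = 9.5 − 4.5 = 5.

5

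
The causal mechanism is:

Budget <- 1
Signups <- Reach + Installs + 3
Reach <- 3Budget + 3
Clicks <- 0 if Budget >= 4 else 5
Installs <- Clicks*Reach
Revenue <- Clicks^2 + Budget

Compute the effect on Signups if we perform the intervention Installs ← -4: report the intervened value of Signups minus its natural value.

-34

Intervening sets Installs = -4 and removes its equation (Installs <- Clicks*Reach).
Reach = 3Budget + 3  [with Budget=1]  = 6
Signups = Reach + Installs + 3  [with Reach=6, Installs=-4]  = 5
Without intervention: Reach = 3Budget + 3  [with Budget=1]  = 6; Clicks = 0 if Budget >= 4 else 5  [with Budget=1]  = 5; Installs = Clicks*Reach  [with Clicks=5, Reach=6]  = 30; Signups = Reach + Installs + 3  [with Reach=6, Installs=30]  = 39.
Change = 5 − 39 = -34.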